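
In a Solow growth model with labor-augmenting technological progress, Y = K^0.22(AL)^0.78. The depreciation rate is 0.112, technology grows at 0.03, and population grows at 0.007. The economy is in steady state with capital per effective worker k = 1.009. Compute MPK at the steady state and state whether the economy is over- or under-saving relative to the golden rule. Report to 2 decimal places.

under-saving; MPK ≈ 0.22

The effective depreciation rate is n + g + δ = 0.007 + 0.03 + 0.112 = 0.149.
MPK = 0.22·k^(0.22−1) = 0.22·1.009^(-0.78) ≈ 0.2185.
MPK > 0.149, so the economy is dynamically efficient (under-saving).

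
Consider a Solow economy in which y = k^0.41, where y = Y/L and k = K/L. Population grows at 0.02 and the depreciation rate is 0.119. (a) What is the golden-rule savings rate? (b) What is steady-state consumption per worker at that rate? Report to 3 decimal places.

(a) s_gold = 0.410; (b) c_gold ≈ 1.251

n + δ = 0.02 + 0.119 = 0.139.
For Cobb-Douglas, s_gold equals capital's share: s_gold = 0.41.
At the golden rule the marginal product of capital equals n+δ: 0.41·k^(0.41−1) = 0.139. Solving, k_gold = (0.41/0.139)^(1/0.59) ≈ 6.2549.
y_gold = 6.2549^0.41 ≈ 2.1206; c_gold = (1−0.41)·y_gold ≈ 1.2511.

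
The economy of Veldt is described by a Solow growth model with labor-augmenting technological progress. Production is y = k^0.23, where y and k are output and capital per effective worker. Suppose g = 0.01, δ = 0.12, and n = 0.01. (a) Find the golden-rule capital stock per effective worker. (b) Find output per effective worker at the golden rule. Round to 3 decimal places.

Capital per effective worker breaks even when investment replaces (n + g + δ)·k; here n + g + δ = 0.14.
At the golden rule the marginal product of capital equals n+g+δ: 0.23·k^(0.23−1) = 0.14. Solving, k_gold = (0.23/0.14)^(1/0.77) ≈ 1.9055.
y_gold = 1.9055^0.23 ≈ 1.1598.

(a) k_gold ≈ 1.905; (b) y_gold ≈ 1.160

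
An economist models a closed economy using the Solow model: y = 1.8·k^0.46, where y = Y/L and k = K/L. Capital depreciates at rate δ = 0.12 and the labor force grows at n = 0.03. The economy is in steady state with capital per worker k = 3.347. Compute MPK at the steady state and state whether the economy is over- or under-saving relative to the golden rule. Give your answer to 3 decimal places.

n + δ = 0.03 + 0.12 = 0.15.
MPK = 0.46·1.8·k^(0.46−1) = 0.46·1.8·3.347^(-0.54) ≈ 0.4312.
MPK > 0.15, so the economy is dynamically efficient (under-saving).

under-saving; MPK ≈ 0.431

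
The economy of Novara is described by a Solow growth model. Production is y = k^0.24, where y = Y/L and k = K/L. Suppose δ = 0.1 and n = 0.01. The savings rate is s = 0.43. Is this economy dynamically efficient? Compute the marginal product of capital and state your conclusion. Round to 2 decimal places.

Break-even investment rate: n + δ = 0.01 + 0.1 = 0.11.
Steady-state k*: s·k^0.24 = 0.11·k gives k* = (0.43/0.11)^(1/0.76) ≈ 6.0124.
MPK = 0.24·6.0124^(-0.76) ≈ 0.0614.
MPK < n+δ = 0.11, so the economy is dynamically inefficient (over-saving).

dynamically inefficient; MPK ≈ 0.06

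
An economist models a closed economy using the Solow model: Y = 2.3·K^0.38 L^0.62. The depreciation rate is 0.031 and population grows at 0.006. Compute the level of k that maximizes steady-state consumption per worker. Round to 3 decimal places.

k_gold ≈ 164.065

Capital per worker breaks even when investment replaces (n + δ)·k; here n + δ = 0.037.
Setting f'(k) = n+δ gives 0.38·2.3·k^(0.38−1) = 0.037, hence k_gold = (0.38·2.3/0.037)^(1/0.62) ≈ 164.0649.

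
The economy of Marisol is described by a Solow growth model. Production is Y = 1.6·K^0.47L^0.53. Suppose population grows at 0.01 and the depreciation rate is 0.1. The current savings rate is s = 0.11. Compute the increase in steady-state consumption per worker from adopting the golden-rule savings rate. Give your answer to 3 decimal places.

Capital per worker breaks even when investment replaces (n + δ)·k; here n + δ = 0.11.
Current steady state (s = 0.11): k* = (0.11·1.6/0.11)^(1/0.53) ≈ 2.4273, y* = 1.6·2.4273^0.47 ≈ 2.4273, c* = (1−0.11)·2.4273 ≈ 2.1603.
Setting f'(k) = n+δ gives 0.47·1.6·k^(0.47−1) = 0.11, hence k_gold = (0.47·1.6/0.11)^(1/0.53) ≈ 37.5960.
y_gold = 1.6·37.5960^0.47 ≈ 8.7991, c_gold = y_gold − 0.11·k_gold ≈ 4.6635.
Gain: Δc = 4.6635 − 2.1603 ≈ 2.5032.

Δc ≈ 2.503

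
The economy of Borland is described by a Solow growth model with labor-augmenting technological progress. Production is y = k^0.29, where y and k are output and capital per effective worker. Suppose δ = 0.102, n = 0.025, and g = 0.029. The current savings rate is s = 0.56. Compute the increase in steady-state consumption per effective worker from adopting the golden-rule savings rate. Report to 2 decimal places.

Break-even investment rate: n + g + δ = 0.025 + 0.029 + 0.102 = 0.156.
Current steady state (s = 0.56): k* = (0.56/0.156)^(1/0.71) ≈ 6.0503, y* = 6.0503^0.29 ≈ 1.6855, c* = (1−0.56)·1.6855 ≈ 0.7416.
At the golden rule the marginal product of capital equals n+g+δ: 0.29·k^(0.29−1) = 0.156. Solving, k_gold = (0.29/0.156)^(1/0.71) ≈ 2.3947.
y_gold = 2.3947^0.29 ≈ 1.2882, c_gold = y_gold − 0.156·k_gold ≈ 0.9146.
Gain: Δc = 0.9146 − 0.7416 ≈ 0.1730.

Δc ≈ 0.17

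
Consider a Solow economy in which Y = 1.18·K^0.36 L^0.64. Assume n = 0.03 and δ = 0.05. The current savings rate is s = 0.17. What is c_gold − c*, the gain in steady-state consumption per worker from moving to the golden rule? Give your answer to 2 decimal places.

Δc ≈ 0.29

The effective depreciation rate is n + δ = 0.03 + 0.05 = 0.08.
Current steady state (s = 0.17): k* = (0.17·1.18/0.08)^(1/0.64) ≈ 4.2055, y* = 1.18·4.2055^0.36 ≈ 1.9790, c* = (1−0.17)·1.9790 ≈ 1.6426.
Setting f'(k) = n+δ gives 0.36·1.18·k^(0.36−1) = 0.08, hence k_gold = (0.36·1.18/0.08)^(1/0.64) ≈ 13.5819.
y_gold = 1.18·13.5819^0.36 ≈ 3.0182, c_gold = y_gold − 0.08·k_gold ≈ 1.9316.
Gain: Δc = 1.9316 − 1.6426 ≈ 0.2890.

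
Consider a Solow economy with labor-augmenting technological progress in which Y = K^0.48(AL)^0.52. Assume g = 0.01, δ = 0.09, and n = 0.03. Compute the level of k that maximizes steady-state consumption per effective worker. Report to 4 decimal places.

The effective depreciation rate is n + g + δ = 0.03 + 0.01 + 0.09 = 0.13.
At the golden rule the marginal product of capital equals n+g+δ: 0.48·k^(0.48−1) = 0.13. Solving, k_gold = (0.48/0.13)^(1/0.52) ≈ 12.3298.

k_gold ≈ 12.3298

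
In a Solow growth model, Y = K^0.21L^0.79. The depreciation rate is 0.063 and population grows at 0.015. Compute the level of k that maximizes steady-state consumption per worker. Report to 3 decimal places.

The effective depreciation rate is n + δ = 0.015 + 0.063 = 0.078.
At the golden rule the marginal product of capital equals n+δ: 0.21·k^(0.21−1) = 0.078. Solving, k_gold = (0.21/0.078)^(1/0.79) ≈ 3.5032.

k_gold ≈ 3.503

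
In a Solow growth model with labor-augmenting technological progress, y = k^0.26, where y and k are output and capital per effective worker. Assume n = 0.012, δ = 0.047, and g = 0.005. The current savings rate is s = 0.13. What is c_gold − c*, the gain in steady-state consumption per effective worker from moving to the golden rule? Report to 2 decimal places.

Δc ≈ 0.09

Break-even investment rate: n + g + δ = 0.012 + 0.005 + 0.047 = 0.064.
Current steady state (s = 0.13): k* = (0.13/0.064)^(1/0.74) ≈ 2.6055, y* = 2.6055^0.26 ≈ 1.2827, c* = (1−0.13)·1.2827 ≈ 1.1160.
Setting f'(k) = n+g+δ gives 0.26·k^(0.26−1) = 0.064, hence k_gold = (0.26/0.064)^(1/0.74) ≈ 6.6480.
y_gold = 6.6480^0.26 ≈ 1.6364, c_gold = y_gold − 0.064·k_gold ≈ 1.2110.
Gain: Δc = 1.2110 − 1.1160 ≈ 0.0950.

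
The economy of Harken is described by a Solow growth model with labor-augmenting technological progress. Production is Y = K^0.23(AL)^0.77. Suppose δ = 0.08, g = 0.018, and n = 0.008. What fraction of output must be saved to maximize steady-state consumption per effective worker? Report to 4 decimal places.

n + g + δ = 0.008 + 0.018 + 0.08 = 0.106.
At the golden rule MPK = n+g+δ, and in any Cobb-Douglas steady state s = (n+g+δ)·k/y = MPK·k/y = capital's share 0.23.

s_gold = 0.2300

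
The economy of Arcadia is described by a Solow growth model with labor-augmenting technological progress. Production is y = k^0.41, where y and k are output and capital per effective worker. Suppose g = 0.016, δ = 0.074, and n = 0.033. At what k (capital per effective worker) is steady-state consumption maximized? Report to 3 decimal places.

k_gold ≈ 7.695

n + g + δ = 0.033 + 0.016 + 0.074 = 0.123.
Maximizing c = f(k) − (n+g+δ)·k gives f'(k) = n+g+δ, i.e. 0.41·k^(0.41−1) = 0.123, so k_gold = (0.41/0.123)^(1/0.59) ≈ 7.6955.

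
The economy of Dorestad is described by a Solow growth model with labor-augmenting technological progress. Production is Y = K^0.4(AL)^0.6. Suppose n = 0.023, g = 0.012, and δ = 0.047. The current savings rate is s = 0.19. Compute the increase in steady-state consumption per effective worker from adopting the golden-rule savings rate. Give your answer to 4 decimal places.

Δc ≈ 0.3074

Break-even investment rate: n + g + δ = 0.023 + 0.012 + 0.047 = 0.082.
Current steady state (s = 0.19): k* = (0.19/0.082)^(1/0.6) ≈ 4.0573, y* = 4.0573^0.4 ≈ 1.7510, c* = (1−0.19)·1.7510 ≈ 1.4183.
Setting f'(k) = n+g+δ gives 0.4·k^(0.4−1) = 0.082, hence k_gold = (0.4/0.082)^(1/0.6) ≈ 14.0306.
y_gold = 14.0306^0.4 ≈ 2.8763, c_gold = y_gold − 0.082·k_gold ≈ 1.7258.
Gain: Δc = 1.7258 − 1.4183 ≈ 0.3074.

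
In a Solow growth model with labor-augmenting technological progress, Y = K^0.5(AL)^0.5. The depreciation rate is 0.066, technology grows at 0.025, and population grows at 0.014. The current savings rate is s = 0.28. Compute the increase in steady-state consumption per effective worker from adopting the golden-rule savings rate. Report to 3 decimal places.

Δc ≈ 0.461

Capital per effective worker breaks even when investment replaces (n + g + δ)·k; here n + g + δ = 0.105.
Current steady state (s = 0.28): k* = (0.28/0.105)^(1/0.5) ≈ 7.1111, y* = 7.1111^0.5 ≈ 2.6667, c* = (1−0.28)·2.6667 ≈ 1.9200.
Setting f'(k) = n+g+δ gives 0.5·k^(0.5−1) = 0.105, hence k_gold = (0.5/0.105)^(1/0.5) ≈ 22.6757.
y_gold = 22.6757^0.5 ≈ 4.7619, c_gold = y_gold − 0.105·k_gold ≈ 2.3810.
Gain: Δc = 2.3810 − 1.9200 ≈ 0.4610.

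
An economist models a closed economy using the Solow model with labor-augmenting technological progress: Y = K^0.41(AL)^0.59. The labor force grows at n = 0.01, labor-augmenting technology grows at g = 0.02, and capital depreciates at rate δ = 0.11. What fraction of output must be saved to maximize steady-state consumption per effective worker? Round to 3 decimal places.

n + g + δ = 0.01 + 0.02 + 0.11 = 0.14.
At the golden rule MPK = n+g+δ, and in any Cobb-Douglas steady state s = (n+g+δ)·k/y = MPK·k/y = capital's share 0.41.

s_gold = 0.410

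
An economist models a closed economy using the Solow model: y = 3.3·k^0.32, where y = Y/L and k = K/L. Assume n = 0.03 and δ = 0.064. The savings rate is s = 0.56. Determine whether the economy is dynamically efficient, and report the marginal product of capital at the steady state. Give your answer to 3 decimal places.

n + δ = 0.03 + 0.064 = 0.094.
Steady-state k*: s·A·k^0.32 = 0.094·k gives k* = (0.56·3.3/0.094)^(1/0.68) ≈ 79.8573.
MPK = 0.32·3.3·79.8573^(-0.68) ≈ 0.0537.
MPK < n+δ = 0.094, so the economy is dynamically inefficient (over-saving).

dynamically inefficient; MPK ≈ 0.054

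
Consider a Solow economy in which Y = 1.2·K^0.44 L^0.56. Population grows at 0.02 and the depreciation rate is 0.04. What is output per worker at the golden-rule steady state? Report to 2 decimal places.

The effective depreciation rate is n + δ = 0.02 + 0.04 = 0.06.
Setting f'(k) = n+δ gives 0.44·1.2·k^(0.44−1) = 0.06, hence k_gold = (0.44·1.2/0.06)^(1/0.56) ≈ 48.5933.
Output: y_gold = 1.2·k_gold^0.44 = 1.2·48.5933^0.44 ≈ 6.6264.

y_gold ≈ 6.63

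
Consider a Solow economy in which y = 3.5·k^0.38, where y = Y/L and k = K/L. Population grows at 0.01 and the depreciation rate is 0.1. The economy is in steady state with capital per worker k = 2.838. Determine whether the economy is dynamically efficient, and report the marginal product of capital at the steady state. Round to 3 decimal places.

dynamically efficient; MPK ≈ 0.697

The effective depreciation rate is n + δ = 0.01 + 0.1 = 0.11.
MPK = 0.38·3.5·k^(0.38−1) = 0.38·3.5·2.838^(-0.62) ≈ 0.6966.
MPK > 0.11, so the economy is dynamically efficient (under-saving).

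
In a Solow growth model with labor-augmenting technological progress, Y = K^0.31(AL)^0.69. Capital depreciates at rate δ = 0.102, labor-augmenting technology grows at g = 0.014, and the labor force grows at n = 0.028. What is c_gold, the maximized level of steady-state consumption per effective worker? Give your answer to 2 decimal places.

Break-even investment rate: n + g + δ = 0.028 + 0.014 + 0.102 = 0.144.
At the golden rule the marginal product of capital equals n+g+δ: 0.31·k^(0.31−1) = 0.144. Solving, k_gold = (0.31/0.144)^(1/0.69) ≈ 3.0381.
y_gold = 3.0381^0.31 ≈ 1.4113.
c_gold = y_gold − (n+g+δ)·k_gold = 1.4113 − 0.144·3.0381 ≈ 0.9738.

c_gold ≈ 0.97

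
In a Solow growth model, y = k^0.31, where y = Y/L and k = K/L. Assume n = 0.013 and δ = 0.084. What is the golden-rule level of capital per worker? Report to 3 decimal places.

k_gold ≈ 5.386

Capital per worker breaks even when investment replaces (n + δ)·k; here n + δ = 0.097.
Setting f'(k) = n+δ gives 0.31·k^(0.31−1) = 0.097, hence k_gold = (0.31/0.097)^(1/0.69) ≈ 5.3863.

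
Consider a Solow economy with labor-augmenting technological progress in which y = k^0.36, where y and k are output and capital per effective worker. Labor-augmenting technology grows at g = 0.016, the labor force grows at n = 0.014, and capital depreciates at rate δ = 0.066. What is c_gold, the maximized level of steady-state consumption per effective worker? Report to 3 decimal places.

Break-even investment rate: n + g + δ = 0.014 + 0.016 + 0.066 = 0.096.
Setting f'(k) = n+g+δ gives 0.36·k^(0.36−1) = 0.096, hence k_gold = (0.36/0.096)^(1/0.64) ≈ 7.8872.
y_gold = 7.8872^0.36 ≈ 2.1033.
c_gold = y_gold − (n+g+δ)·k_gold = 2.1033 − 0.096·7.8872 ≈ 1.3461.

c_gold ≈ 1.346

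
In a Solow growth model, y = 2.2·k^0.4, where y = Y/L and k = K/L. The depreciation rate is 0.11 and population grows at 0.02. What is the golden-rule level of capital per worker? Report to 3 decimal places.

Capital per worker breaks even when investment replaces (n + δ)·k; here n + δ = 0.13.
Maximizing c = f(k) − (n+δ)·k gives f'(k) = n+δ, i.e. 0.4·2.2·k^(0.4−1) = 0.13, so k_gold = (0.4·2.2/0.13)^(1/0.6) ≈ 24.2232.

k_gold ≈ 24.223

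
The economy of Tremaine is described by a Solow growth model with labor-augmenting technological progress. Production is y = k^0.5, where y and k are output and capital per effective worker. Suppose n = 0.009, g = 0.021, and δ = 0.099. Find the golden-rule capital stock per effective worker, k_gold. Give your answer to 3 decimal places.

Break-even investment rate: n + g + δ = 0.009 + 0.021 + 0.099 = 0.129.
Golden rule sets MPK = n+g+δ: 0.5·k^(0.5−1) = 0.129, so k_gold = (0.5/0.129)^(1/0.5) ≈ 15.0231.

k_gold ≈ 15.023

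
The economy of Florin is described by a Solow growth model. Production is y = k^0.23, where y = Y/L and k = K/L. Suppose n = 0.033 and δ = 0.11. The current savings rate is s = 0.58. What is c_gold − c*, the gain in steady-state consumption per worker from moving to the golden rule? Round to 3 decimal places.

n + δ = 0.033 + 0.11 = 0.143.
Current steady state (s = 0.58): k* = (0.58/0.143)^(1/0.77) ≈ 6.1621, y* = 6.1621^0.23 ≈ 1.5193, c* = (1−0.58)·1.5193 ≈ 0.6381.
Golden rule sets MPK = n+δ: 0.23·k^(0.23−1) = 0.143, so k_gold = (0.23/0.143)^(1/0.77) ≈ 1.8537.
y_gold = 1.8537^0.23 ≈ 1.1525, c_gold = y_gold − 0.143·k_gold ≈ 0.8874.
Gain: Δc = 0.8874 − 0.6381 ≈ 0.2493.

Δc ≈ 0.249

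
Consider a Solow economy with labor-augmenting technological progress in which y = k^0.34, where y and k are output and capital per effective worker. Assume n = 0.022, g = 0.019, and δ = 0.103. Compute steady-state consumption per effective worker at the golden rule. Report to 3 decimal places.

c_gold ≈ 1.027

n + g + δ = 0.022 + 0.019 + 0.103 = 0.144.
At the golden rule the marginal product of capital equals n+g+δ: 0.34·k^(0.34−1) = 0.144. Solving, k_gold = (0.34/0.144)^(1/0.66) ≈ 3.6756.
y_gold = 3.6756^0.34 ≈ 1.5567.
c_gold = y_gold − (n+g+δ)·k_gold = 1.5567 − 0.144·3.6756 ≈ 1.0274.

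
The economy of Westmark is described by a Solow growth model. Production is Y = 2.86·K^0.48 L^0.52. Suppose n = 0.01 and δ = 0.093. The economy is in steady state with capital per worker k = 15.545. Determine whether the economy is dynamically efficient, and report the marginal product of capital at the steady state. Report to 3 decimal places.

dynamically efficient; MPK ≈ 0.330

The effective depreciation rate is n + δ = 0.01 + 0.093 = 0.103.
MPK = 0.48·2.86·k^(0.48−1) = 0.48·2.86·15.545^(-0.52) ≈ 0.3296.
MPK > 0.103, so the economy is dynamically efficient (under-saving).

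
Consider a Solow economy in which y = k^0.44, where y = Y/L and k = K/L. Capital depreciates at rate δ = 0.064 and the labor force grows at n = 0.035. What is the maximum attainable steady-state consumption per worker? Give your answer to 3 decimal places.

c_gold ≈ 1.808

Break-even investment rate: n + δ = 0.035 + 0.064 = 0.099.
Golden rule sets MPK = n+δ: 0.44·k^(0.44−1) = 0.099, so k_gold = (0.44/0.099)^(1/0.56) ≈ 14.3488.
y_gold = 14.3488^0.44 ≈ 3.2285.
c_gold = y_gold − (n+δ)·k_gold = 3.2285 − 0.099·14.3488 ≈ 1.8080.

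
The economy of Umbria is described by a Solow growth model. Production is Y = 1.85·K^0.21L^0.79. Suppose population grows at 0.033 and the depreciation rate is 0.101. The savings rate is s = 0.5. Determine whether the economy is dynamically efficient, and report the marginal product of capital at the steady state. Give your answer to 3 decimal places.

dynamically inefficient; MPK ≈ 0.056

Capital per worker breaks even when investment replaces (n + δ)·k; here n + δ = 0.134.
Steady-state k*: s·A·k^0.21 = 0.134·k gives k* = (0.5·1.85/0.134)^(1/0.79) ≈ 11.5364.
MPK = 0.21·1.85·11.5364^(-0.79) ≈ 0.0563.
MPK < n+δ = 0.134, so the economy is dynamically inefficient (over-saving).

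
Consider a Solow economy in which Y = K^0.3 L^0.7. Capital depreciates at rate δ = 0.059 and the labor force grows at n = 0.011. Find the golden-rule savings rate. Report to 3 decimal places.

s_gold = 0.300

n + δ = 0.011 + 0.059 = 0.07.
At the golden rule MPK = n+δ, and in any Cobb-Douglas steady state s = (n+δ)·k/y = MPK·k/y = capital's share 0.3.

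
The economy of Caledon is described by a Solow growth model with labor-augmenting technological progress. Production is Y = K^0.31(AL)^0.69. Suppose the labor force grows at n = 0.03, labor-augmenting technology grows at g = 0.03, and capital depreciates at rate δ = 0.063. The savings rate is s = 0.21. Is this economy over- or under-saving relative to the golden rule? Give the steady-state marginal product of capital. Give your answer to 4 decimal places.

Capital per effective worker breaks even when investment replaces (n + g + δ)·k; here n + g + δ = 0.123.
Steady-state k*: s·k^0.31 = 0.123·k gives k* = (0.21/0.123)^(1/0.69) ≈ 2.1711.
MPK = 0.31·2.1711^(-0.69) ≈ 0.1816.
MPK > n+g+δ = 0.123, so the economy is dynamically efficient (under-saving).

under-saving; MPK ≈ 0.1816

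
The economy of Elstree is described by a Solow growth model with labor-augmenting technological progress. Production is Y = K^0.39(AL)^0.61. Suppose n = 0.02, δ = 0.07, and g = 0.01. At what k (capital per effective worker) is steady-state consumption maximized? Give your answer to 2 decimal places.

Capital per effective worker breaks even when investment replaces (n + g + δ)·k; here n + g + δ = 0.1.
Golden rule sets MPK = n+g+δ: 0.39·k^(0.39−1) = 0.1, so k_gold = (0.39/0.1)^(1/0.61) ≈ 9.3102.

k_gold ≈ 9.31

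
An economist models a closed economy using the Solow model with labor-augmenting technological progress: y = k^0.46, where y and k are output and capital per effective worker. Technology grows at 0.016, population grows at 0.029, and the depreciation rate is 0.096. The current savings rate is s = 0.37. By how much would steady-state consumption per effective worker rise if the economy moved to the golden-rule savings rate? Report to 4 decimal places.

Δc ≈ 0.0456

Capital per effective worker breaks even when investment replaces (n + g + δ)·k; here n + g + δ = 0.141.
Current steady state (s = 0.37): k* = (0.37/0.141)^(1/0.54) ≈ 5.9689, y* = 5.9689^0.46 ≈ 2.2746, c* = (1−0.37)·2.2746 ≈ 1.4330.
Setting f'(k) = n+g+δ gives 0.46·k^(0.46−1) = 0.141, hence k_gold = (0.46/0.141)^(1/0.54) ≈ 8.9330.
y_gold = 8.9330^0.46 ≈ 2.7382, c_gold = y_gold − 0.141·k_gold ≈ 1.4786.
Gain: Δc = 1.4786 − 1.4330 ≈ 0.0456.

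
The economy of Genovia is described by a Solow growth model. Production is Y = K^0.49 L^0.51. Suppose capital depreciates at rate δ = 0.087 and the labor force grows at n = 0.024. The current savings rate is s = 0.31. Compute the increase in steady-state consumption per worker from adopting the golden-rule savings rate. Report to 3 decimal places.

Capital per worker breaks even when investment replaces (n + δ)·k; here n + δ = 0.111.
Current steady state (s = 0.31): k* = (0.31/0.111)^(1/0.51) ≈ 7.4918, y* = 7.4918^0.49 ≈ 2.6825, c* = (1−0.31)·2.6825 ≈ 1.8510.
Setting f'(k) = n+δ gives 0.49·k^(0.49−1) = 0.111, hence k_gold = (0.49/0.111)^(1/0.51) ≈ 18.3847.
y_gold = 18.3847^0.49 ≈ 4.1647, c_gold = y_gold − 0.111·k_gold ≈ 2.1240.
Gain: Δc = 2.1240 − 1.8510 ≈ 0.2730.

Δc ≈ 0.273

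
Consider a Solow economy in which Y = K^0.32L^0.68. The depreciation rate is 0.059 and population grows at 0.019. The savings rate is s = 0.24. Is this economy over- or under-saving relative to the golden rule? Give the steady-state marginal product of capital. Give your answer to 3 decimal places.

Capital per worker breaks even when investment replaces (n + δ)·k; here n + δ = 0.078.
Steady-state k*: s·k^0.32 = 0.078·k gives k* = (0.24/0.078)^(1/0.68) ≈ 5.2218.
MPK = 0.32·5.2218^(-0.68) ≈ 0.1040.
MPK > n+δ = 0.078, so the economy is dynamically efficient (under-saving).

under-saving; MPK ≈ 0.104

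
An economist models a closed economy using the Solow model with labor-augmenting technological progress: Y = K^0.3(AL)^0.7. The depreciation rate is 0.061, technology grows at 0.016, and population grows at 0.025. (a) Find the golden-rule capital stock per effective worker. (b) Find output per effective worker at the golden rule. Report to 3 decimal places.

(a) k_gold ≈ 4.670; (b) y_gold ≈ 1.588

Capital per effective worker breaks even when investment replaces (n + g + δ)·k; here n + g + δ = 0.102.
Maximizing c = f(k) − (n+g+δ)·k gives f'(k) = n+g+δ, i.e. 0.3·k^(0.3−1) = 0.102, so k_gold = (0.3/0.102)^(1/0.7) ≈ 4.6700.
y_gold = 4.6700^0.3 ≈ 1.5878.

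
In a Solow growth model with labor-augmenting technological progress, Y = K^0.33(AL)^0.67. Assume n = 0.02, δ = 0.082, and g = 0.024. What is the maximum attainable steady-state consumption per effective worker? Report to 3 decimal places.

c_gold ≈ 1.077

n + g + δ = 0.02 + 0.024 + 0.082 = 0.126.
Golden rule sets MPK = n+g+δ: 0.33·k^(0.33−1) = 0.126, so k_gold = (0.33/0.126)^(1/0.67) ≈ 4.2082.
y_gold = 4.2082^0.33 ≈ 1.6068.
c_gold = y_gold − (n+g+δ)·k_gold = 1.6068 − 0.126·4.2082 ≈ 1.0765.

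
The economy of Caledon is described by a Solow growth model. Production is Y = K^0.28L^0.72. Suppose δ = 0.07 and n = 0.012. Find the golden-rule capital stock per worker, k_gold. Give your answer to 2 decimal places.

n + δ = 0.012 + 0.07 = 0.082.
Setting f'(k) = n+δ gives 0.28·k^(0.28−1) = 0.082, hence k_gold = (0.28/0.082)^(1/0.72) ≈ 5.5050.

k_gold ≈ 5.50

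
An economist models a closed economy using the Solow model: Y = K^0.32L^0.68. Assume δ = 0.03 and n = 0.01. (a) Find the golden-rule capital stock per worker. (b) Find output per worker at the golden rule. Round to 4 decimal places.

(a) k_gold ≈ 21.2850; (b) y_gold ≈ 2.6606

Break-even investment rate: n + δ = 0.01 + 0.03 = 0.04.
Maximizing c = f(k) − (n+δ)·k gives f'(k) = n+δ, i.e. 0.32·k^(0.32−1) = 0.04, so k_gold = (0.32/0.04)^(1/0.68) ≈ 21.2850.
y_gold = 21.2850^0.32 ≈ 2.6606.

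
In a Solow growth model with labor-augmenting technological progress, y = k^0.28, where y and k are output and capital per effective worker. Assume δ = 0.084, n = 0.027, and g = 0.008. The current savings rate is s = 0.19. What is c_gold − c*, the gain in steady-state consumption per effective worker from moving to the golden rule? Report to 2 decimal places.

Δc ≈ 0.03

Break-even investment rate: n + g + δ = 0.027 + 0.008 + 0.084 = 0.119.
Current steady state (s = 0.19): k* = (0.19/0.119)^(1/0.72) ≈ 1.9153, y* = 1.9153^0.28 ≈ 1.1996, c* = (1−0.19)·1.1996 ≈ 0.9716.
Maximizing c = f(k) − (n+g+δ)·k gives f'(k) = n+g+δ, i.e. 0.28·k^(0.28−1) = 0.119, so k_gold = (0.28/0.119)^(1/0.72) ≈ 3.2819.
y_gold = 3.2819^0.28 ≈ 1.3948, c_gold = y_gold − 0.119·k_gold ≈ 1.0043.
Gain: Δc = 1.0043 − 0.9716 ≈ 0.0326.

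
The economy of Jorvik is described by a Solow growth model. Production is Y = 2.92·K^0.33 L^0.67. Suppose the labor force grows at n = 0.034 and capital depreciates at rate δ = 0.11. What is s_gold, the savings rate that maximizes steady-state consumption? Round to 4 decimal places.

s_gold = 0.3300

Break-even investment rate: n + δ = 0.034 + 0.11 = 0.144.
At the golden rule MPK = n+δ, and in any Cobb-Douglas steady state s = (n+δ)·k/y = MPK·k/y = capital's share 0.33.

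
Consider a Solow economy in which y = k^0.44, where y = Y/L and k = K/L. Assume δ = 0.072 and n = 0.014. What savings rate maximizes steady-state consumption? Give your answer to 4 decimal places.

The effective depreciation rate is n + δ = 0.014 + 0.072 = 0.086.
At the golden rule MPK = n+δ, and in any Cobb-Douglas steady state s = (n+δ)·k/y = MPK·k/y = capital's share 0.44.

s_gold = 0.4400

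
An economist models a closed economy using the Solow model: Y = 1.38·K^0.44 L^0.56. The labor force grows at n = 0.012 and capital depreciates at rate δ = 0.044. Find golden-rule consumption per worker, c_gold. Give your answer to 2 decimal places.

Capital per worker breaks even when investment replaces (n + δ)·k; here n + δ = 0.056.
At the golden rule the marginal product of capital equals n+δ: 0.44·1.38·k^(0.44−1) = 0.056. Solving, k_gold = (0.44·1.38/0.056)^(1/0.56) ≈ 70.5458.
y_gold = 1.38·70.5458^0.44 ≈ 8.9786.
c_gold = y_gold − (n+δ)·k_gold = 8.9786 − 0.056·70.5458 ≈ 5.0280.

c_gold ≈ 5.03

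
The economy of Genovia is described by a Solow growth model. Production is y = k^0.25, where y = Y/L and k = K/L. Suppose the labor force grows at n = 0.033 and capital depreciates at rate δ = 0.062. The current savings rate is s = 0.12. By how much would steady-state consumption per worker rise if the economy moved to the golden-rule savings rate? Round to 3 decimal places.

Break-even investment rate: n + δ = 0.033 + 0.062 = 0.095.
Current steady state (s = 0.12): k* = (0.12/0.095)^(1/0.75) ≈ 1.3655, y* = 1.3655^0.25 ≈ 1.0810, c* = (1−0.12)·1.0810 ≈ 0.9513.
Setting f'(k) = n+δ gives 0.25·k^(0.25−1) = 0.095, hence k_gold = (0.25/0.095)^(1/0.75) ≈ 3.6332.
y_gold = 3.6332^0.25 ≈ 1.3806, c_gold = y_gold − 0.095·k_gold ≈ 1.0355.
Gain: Δc = 1.0355 − 0.9513 ≈ 0.0842.

Δc ≈ 0.084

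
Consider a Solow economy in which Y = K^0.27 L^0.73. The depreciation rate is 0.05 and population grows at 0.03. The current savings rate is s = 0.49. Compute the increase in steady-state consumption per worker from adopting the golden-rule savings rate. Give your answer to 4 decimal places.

The effective depreciation rate is n + δ = 0.03 + 0.05 = 0.08.
Current steady state (s = 0.49): k* = (0.49/0.08)^(1/0.73) ≈ 11.9737, y* = 11.9737^0.27 ≈ 1.9549, c* = (1−0.49)·1.9549 ≈ 0.9970.
Setting f'(k) = n+δ gives 0.27·k^(0.27−1) = 0.08, hence k_gold = (0.27/0.08)^(1/0.73) ≈ 5.2925.
y_gold = 5.2925^0.27 ≈ 1.5682, c_gold = y_gold − 0.08·k_gold ≈ 1.1448.
Gain: Δc = 1.1448 − 0.9970 ≈ 0.1478.

Δc ≈ 0.1478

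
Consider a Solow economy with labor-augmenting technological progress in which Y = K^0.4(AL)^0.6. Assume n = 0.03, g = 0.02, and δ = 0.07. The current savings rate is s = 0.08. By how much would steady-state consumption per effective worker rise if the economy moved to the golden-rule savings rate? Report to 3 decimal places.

n + g + δ = 0.03 + 0.02 + 0.07 = 0.12.
Current steady state (s = 0.08): k* = (0.08/0.12)^(1/0.6) ≈ 0.5088, y* = 0.5088^0.4 ≈ 0.7631, c* = (1−0.08)·0.7631 ≈ 0.7021.
Maximizing c = f(k) − (n+g+δ)·k gives f'(k) = n+g+δ, i.e. 0.4·k^(0.4−1) = 0.12, so k_gold = (0.4/0.12)^(1/0.6) ≈ 7.4381.
y_gold = 7.4381^0.4 ≈ 2.2314, c_gold = y_gold − 0.12·k_gold ≈ 1.3389.
Gain: Δc = 1.3389 − 0.7021 ≈ 0.6368.

Δc ≈ 0.637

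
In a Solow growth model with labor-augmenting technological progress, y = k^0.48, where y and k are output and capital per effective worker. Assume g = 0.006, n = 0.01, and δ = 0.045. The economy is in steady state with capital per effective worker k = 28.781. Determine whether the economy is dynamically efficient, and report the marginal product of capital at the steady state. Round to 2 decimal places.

dynamically efficient; MPK ≈ 0.08

The effective depreciation rate is n + g + δ = 0.01 + 0.006 + 0.045 = 0.061.
MPK = 0.48·k^(0.48−1) = 0.48·28.781^(-0.52) ≈ 0.0837.
MPK > 0.061, so the economy is dynamically efficient (under-saving).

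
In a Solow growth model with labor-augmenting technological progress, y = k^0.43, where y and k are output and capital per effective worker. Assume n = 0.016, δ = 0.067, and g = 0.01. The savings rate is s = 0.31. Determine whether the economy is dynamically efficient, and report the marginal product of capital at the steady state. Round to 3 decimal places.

dynamically efficient; MPK ≈ 0.129

The effective depreciation rate is n + g + δ = 0.016 + 0.01 + 0.067 = 0.093.
Steady-state k*: s·k^0.43 = 0.093·k gives k* = (0.31/0.093)^(1/0.57) ≈ 8.2667.
MPK = 0.43·8.2667^(-0.57) ≈ 0.1290.
MPK > n+g+δ = 0.093, so the economy is dynamically efficient (under-saving).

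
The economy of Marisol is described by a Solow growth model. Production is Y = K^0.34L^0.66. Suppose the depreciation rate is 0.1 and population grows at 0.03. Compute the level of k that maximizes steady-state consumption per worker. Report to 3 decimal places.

k_gold ≈ 4.292

Capital per worker breaks even when investment replaces (n + δ)·k; here n + δ = 0.13.
Maximizing c = f(k) − (n+δ)·k gives f'(k) = n+δ, i.e. 0.34·k^(0.34−1) = 0.13, so k_gold = (0.34/0.13)^(1/0.66) ≈ 4.2917.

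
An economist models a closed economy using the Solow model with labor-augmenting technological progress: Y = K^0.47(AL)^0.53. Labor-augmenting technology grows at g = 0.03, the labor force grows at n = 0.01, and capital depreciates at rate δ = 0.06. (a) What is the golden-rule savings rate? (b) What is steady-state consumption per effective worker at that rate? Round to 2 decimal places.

(a) s_gold = 0.47; (b) c_gold ≈ 2.09

The effective depreciation rate is n + g + δ = 0.01 + 0.03 + 0.06 = 0.1.
For Cobb-Douglas, s_gold equals capital's share: s_gold = 0.47.
Golden rule sets MPK = n+g+δ: 0.47·k^(0.47−1) = 0.1, so k_gold = (0.47/0.1)^(1/0.53) ≈ 18.5400.
y_gold = 18.5400^0.47 ≈ 3.9447; c_gold = (1−0.47)·y_gold ≈ 2.0907.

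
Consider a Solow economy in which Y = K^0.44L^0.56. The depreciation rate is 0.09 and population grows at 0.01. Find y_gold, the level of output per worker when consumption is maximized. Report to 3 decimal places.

y_gold ≈ 3.203

Capital per worker breaks even when investment replaces (n + δ)·k; here n + δ = 0.1.
At the golden rule the marginal product of capital equals n+δ: 0.44·k^(0.44−1) = 0.1. Solving, k_gold = (0.44/0.1)^(1/0.56) ≈ 14.0936.
Output: y_gold = k_gold^0.44 = 14.0936^0.44 ≈ 3.2031.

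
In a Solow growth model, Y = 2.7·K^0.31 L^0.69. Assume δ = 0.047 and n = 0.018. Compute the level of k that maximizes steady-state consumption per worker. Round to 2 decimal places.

k_gold ≈ 40.59

Capital per worker breaks even when investment replaces (n + δ)·k; here n + δ = 0.065.
Golden rule sets MPK = n+δ: 0.31·2.7·k^(0.31−1) = 0.065, so k_gold = (0.31·2.7/0.065)^(1/0.69) ≈ 40.5904.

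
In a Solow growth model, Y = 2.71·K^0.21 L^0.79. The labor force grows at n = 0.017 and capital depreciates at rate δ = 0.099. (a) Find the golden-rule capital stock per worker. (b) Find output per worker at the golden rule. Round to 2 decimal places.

n + δ = 0.017 + 0.099 = 0.116.
Maximizing c = f(k) − (n+δ)·k gives f'(k) = n+δ, i.e. 0.21·2.71·k^(0.21−1) = 0.116, so k_gold = (0.21·2.71/0.116)^(1/0.79) ≈ 7.4876.
y_gold = 2.71·7.4876^0.21 ≈ 4.1360.

(a) k_gold ≈ 7.49; (b) y_gold ≈ 4.14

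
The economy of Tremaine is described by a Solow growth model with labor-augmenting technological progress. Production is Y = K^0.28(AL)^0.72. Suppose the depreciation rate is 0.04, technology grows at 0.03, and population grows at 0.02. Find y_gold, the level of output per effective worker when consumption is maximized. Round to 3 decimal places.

y_gold ≈ 1.555

The effective depreciation rate is n + g + δ = 0.02 + 0.03 + 0.04 = 0.09.
Maximizing c = f(k) − (n+g+δ)·k gives f'(k) = n+g+δ, i.e. 0.28·k^(0.28−1) = 0.09, so k_gold = (0.28/0.09)^(1/0.72) ≈ 4.8373.
Output: y_gold = k_gold^0.28 = 4.8373^0.28 ≈ 1.5549.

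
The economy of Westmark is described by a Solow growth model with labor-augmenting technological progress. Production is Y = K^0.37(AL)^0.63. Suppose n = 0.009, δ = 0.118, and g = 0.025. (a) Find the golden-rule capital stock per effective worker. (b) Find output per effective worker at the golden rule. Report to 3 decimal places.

(a) k_gold ≈ 4.105; (b) y_gold ≈ 1.686

n + g + δ = 0.009 + 0.025 + 0.118 = 0.152.
Maximizing c = f(k) − (n+g+δ)·k gives f'(k) = n+g+δ, i.e. 0.37·k^(0.37−1) = 0.152, so k_gold = (0.37/0.152)^(1/0.63) ≈ 4.1046.
y_gold = 4.1046^0.37 ≈ 1.6862.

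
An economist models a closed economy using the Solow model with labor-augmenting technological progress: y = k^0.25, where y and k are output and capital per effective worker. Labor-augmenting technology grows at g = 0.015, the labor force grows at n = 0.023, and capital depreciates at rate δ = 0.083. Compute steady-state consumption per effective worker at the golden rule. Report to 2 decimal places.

c_gold ≈ 0.96

The effective depreciation rate is n + g + δ = 0.023 + 0.015 + 0.083 = 0.121.
At the golden rule the marginal product of capital equals n+g+δ: 0.25·k^(0.25−1) = 0.121. Solving, k_gold = (0.25/0.121)^(1/0.75) ≈ 2.6315.
y_gold = 2.6315^0.25 ≈ 1.2737.
c_gold = y_gold − (n+g+δ)·k_gold = 1.2737 − 0.121·2.6315 ≈ 0.9552.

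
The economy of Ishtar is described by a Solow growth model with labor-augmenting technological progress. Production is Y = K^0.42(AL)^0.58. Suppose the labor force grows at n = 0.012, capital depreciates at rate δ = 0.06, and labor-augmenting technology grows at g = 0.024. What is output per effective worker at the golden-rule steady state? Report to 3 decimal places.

y_gold ≈ 2.912

Capital per effective worker breaks even when investment replaces (n + g + δ)·k; here n + g + δ = 0.096.
Golden rule sets MPK = n+g+δ: 0.42·k^(0.42−1) = 0.096, so k_gold = (0.42/0.096)^(1/0.58) ≈ 12.7390.
Output: y_gold = k_gold^0.42 = 12.7390^0.42 ≈ 2.9118.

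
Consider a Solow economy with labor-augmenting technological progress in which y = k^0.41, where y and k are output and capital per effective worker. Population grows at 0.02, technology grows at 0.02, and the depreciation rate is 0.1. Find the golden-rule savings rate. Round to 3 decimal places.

s_gold = 0.410

Capital per effective worker breaks even when investment replaces (n + g + δ)·k; here n + g + δ = 0.14.
At the golden rule MPK = n+g+δ, and in any Cobb-Douglas steady state s = (n+g+δ)·k/y = MPK·k/y = capital's share 0.41.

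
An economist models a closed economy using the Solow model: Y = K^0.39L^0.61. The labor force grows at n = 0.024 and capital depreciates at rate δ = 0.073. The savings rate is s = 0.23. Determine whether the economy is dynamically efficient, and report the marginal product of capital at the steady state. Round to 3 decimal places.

The effective depreciation rate is n + δ = 0.024 + 0.073 = 0.097.
Steady-state k*: s·k^0.39 = 0.097·k gives k* = (0.23/0.097)^(1/0.61) ≈ 4.1180.
MPK = 0.39·4.1180^(-0.61) ≈ 0.1645.
MPK > n+δ = 0.097, so the economy is dynamically efficient (under-saving).

dynamically efficient; MPK ≈ 0.164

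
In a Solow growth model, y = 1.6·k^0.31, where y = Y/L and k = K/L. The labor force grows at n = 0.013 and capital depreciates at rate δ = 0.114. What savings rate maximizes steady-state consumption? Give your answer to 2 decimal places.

s_gold = 0.31

Break-even investment rate: n + δ = 0.013 + 0.114 = 0.127.
At the golden rule MPK = n+δ, and in any Cobb-Douglas steady state s = (n+δ)·k/y = MPK·k/y = capital's share 0.31.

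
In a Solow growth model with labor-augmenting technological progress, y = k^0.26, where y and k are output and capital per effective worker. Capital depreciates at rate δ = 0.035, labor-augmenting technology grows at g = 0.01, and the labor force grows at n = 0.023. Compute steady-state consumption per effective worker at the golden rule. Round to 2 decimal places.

Capital per effective worker breaks even when investment replaces (n + g + δ)·k; here n + g + δ = 0.068.
Maximizing c = f(k) − (n+g+δ)·k gives f'(k) = n+g+δ, i.e. 0.26·k^(0.26−1) = 0.068, so k_gold = (0.26/0.068)^(1/0.74) ≈ 6.1251.
y_gold = 6.1251^0.26 ≈ 1.6020.
c_gold = y_gold − (n+g+δ)·k_gold = 1.6020 − 0.068·6.1251 ≈ 1.1854.

c_gold ≈ 1.19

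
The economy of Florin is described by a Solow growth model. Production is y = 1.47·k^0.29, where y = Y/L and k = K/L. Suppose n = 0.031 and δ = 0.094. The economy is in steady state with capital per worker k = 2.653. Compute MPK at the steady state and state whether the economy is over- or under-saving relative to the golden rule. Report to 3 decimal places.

Break-even investment rate: n + δ = 0.031 + 0.094 = 0.125.
MPK = 0.29·1.47·k^(0.29−1) = 0.29·1.47·2.653^(-0.71) ≈ 0.2132.
MPK > 0.125, so the economy is dynamically efficient (under-saving).

under-saving; MPK ≈ 0.213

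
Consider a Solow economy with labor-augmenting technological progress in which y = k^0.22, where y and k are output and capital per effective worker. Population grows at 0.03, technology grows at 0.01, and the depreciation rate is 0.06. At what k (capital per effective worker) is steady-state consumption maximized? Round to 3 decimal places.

The effective depreciation rate is n + g + δ = 0.03 + 0.01 + 0.06 = 0.1.
Golden rule sets MPK = n+g+δ: 0.22·k^(0.22−1) = 0.1, so k_gold = (0.22/0.1)^(1/0.78) ≈ 2.7479.

k_gold ≈ 2.748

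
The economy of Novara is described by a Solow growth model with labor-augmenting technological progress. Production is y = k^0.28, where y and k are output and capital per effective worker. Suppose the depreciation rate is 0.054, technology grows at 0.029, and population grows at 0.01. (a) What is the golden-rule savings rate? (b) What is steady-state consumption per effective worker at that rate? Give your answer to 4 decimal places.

(a) s_gold = 0.2800; (b) c_gold ≈ 1.1053

Capital per effective worker breaks even when investment replaces (n + g + δ)·k; here n + g + δ = 0.093.
For Cobb-Douglas, s_gold equals capital's share: s_gold = 0.28.
At the golden rule the marginal product of capital equals n+g+δ: 0.28·k^(0.28−1) = 0.093. Solving, k_gold = (0.28/0.093)^(1/0.72) ≈ 4.6220.
y_gold = 4.6220^0.28 ≈ 1.5352; c_gold = (1−0.28)·y_gold ≈ 1.1053.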